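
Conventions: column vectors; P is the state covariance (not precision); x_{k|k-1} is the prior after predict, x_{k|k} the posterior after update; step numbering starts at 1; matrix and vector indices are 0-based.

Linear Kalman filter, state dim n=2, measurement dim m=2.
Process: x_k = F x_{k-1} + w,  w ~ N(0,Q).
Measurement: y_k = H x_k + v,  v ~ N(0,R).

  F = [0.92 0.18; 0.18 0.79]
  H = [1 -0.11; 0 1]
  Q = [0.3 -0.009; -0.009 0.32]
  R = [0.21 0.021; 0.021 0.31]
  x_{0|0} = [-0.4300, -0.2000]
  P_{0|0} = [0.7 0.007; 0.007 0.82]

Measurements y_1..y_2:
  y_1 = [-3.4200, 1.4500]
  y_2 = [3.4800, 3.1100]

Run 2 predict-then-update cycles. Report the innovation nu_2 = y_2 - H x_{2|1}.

innov = [5.8410, 2.8566]

step 1: x^-=[-0.4316, -0.2354]  P^-=[0.9214 0.2288; 0.2288 0.8564]  S=[1.0914 0.1556; 0.1556 1.1664]  K=[0.8086 0.0883; 0.0190 0.7317]  nu=[-3.0143, 1.6854]  x^+=[-2.7200, 0.9405]  P^+=[0.1765 0.0444; 0.0444 0.2272]
step 2: x^-=[-2.3331, 0.2534]  P^-=[0.4715 0.0862; 0.0862 0.4801]  S=[0.6683 0.0544; 0.0544 0.7901]  K=[0.6862 0.0619; 0.0005 0.6076]  nu=[5.8410, 2.8566]  x^+=[1.8519, 1.9922]  P^+=[0.1491 0.0336; 0.0336 0.1884]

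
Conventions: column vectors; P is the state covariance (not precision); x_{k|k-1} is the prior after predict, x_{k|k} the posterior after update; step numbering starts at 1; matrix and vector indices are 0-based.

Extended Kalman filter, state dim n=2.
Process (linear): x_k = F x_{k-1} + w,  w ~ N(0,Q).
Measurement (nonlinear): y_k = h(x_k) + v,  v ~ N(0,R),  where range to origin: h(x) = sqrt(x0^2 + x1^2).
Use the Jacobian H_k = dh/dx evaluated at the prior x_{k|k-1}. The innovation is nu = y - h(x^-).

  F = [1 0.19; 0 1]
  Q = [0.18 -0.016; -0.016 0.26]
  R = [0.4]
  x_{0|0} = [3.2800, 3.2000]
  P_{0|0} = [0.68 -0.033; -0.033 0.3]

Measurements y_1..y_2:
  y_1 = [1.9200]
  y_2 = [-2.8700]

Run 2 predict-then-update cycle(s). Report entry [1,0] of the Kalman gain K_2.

K[1,0] = 0.4063

step 1: x^-=[3.8880, 3.2000]  P^-=[0.8583 0.0080; 0.0080 0.5600]  H_jac=[0.7721 0.6355]  S=[1.1457]  K=[0.5829; 0.3160]  nu=[-3.1155]  x^+=[2.0721, 2.2155]  P^+=[0.4691 -0.2030; -0.2030 0.4456]
step 2: x^-=[2.4930, 2.2155]  P^-=[0.5880 -0.1344; -0.1344 0.7056]  H_jac=[0.7475 0.6643]  S=[0.9065]  K=[0.3864; 0.4063]  nu=[-6.2052]  x^+=[0.0952, -0.3055]  P^+=[0.4526 -0.2767; -0.2767 0.5560]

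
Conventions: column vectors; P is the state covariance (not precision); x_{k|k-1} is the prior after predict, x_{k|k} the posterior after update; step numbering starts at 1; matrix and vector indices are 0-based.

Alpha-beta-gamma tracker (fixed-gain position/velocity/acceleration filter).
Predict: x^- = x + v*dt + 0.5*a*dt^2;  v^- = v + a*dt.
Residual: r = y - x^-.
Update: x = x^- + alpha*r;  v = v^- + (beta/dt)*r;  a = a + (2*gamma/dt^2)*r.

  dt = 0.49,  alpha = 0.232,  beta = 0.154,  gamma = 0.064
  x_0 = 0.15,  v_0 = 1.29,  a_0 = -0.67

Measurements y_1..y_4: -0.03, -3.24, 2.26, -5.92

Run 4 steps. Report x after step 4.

x_post = -2.3178

step 1: x_pred=0.7017  r=-0.7317  x^+=0.5319  v^+=0.7317  a^+=-1.0601
step 2: x_pred=0.7632  r=-4.0032  x^+=-0.1655  v^+=-1.0458  a^+=-3.1942
step 3: x_pred=-1.0615  r=3.3215  x^+=-0.2909  v^+=-1.5671  a^+=-1.4235
step 4: x_pred=-1.2297  r=-4.6903  x^+=-2.3178  v^+=-3.7387  a^+=-3.9240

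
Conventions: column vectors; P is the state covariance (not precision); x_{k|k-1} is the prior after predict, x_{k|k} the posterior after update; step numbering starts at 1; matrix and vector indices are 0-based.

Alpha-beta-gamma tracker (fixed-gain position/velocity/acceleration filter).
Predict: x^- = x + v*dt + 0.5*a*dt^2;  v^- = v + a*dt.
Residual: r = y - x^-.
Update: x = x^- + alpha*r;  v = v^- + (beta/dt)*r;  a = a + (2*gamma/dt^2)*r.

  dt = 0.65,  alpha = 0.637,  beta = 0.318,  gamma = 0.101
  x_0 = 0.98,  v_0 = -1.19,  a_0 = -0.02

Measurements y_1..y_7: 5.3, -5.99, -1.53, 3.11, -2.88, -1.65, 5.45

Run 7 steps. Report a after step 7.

step 1: x_pred=0.2023  r=5.0977  x^+=3.4495  v^+=1.2910  a^+=2.4173
step 2: x_pred=4.7993  r=-10.7893  x^+=-2.0735  v^+=-2.4163  a^+=-2.7412
step 3: x_pred=-4.2231  r=2.6931  x^+=-2.5076  v^+=-2.8805  a^+=-1.4536
step 4: x_pred=-4.6870  r=7.7970  x^+=0.2797  v^+=-0.0108  a^+=2.2742
step 5: x_pred=0.7531  r=-3.6331  x^+=-1.5612  v^+=-0.3100  a^+=0.5372
step 6: x_pred=-1.6492  r=-0.0008  x^+=-1.6497  v^+=0.0388  a^+=0.5368
step 7: x_pred=-1.5111  r=6.9611  x^+=2.9231  v^+=3.7933  a^+=3.8649

a_post = 3.8649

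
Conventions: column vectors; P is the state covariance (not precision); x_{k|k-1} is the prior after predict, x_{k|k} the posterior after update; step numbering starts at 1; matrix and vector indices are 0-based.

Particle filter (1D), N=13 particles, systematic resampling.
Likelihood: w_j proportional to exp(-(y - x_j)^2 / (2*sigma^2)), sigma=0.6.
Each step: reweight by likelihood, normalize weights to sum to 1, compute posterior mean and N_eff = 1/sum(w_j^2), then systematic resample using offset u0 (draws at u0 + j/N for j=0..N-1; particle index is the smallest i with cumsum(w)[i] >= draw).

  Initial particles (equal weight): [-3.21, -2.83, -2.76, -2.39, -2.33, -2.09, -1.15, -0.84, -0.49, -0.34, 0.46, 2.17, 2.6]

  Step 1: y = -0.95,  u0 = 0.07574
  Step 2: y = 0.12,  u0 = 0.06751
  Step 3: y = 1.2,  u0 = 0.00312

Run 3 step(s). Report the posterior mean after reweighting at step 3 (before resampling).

step 1: w=[0.0002, 0.0020, 0.0029, 0.0154, 0.0195, 0.0451, 0.2595, 0.2698, 0.2045, 0.1636, 0.0173, 0.0000, 0.0000]  mean=-0.8640  Neff=4.7231  idx=[5, 6, 6, 6, 7, 7, 7, 7, 8, 8, 9, 9, 10]
step 2: w=[0.0002, 0.0214, 0.0214, 0.0214, 0.0560, 0.0560, 0.0560, 0.0560, 0.1201, 0.1201, 0.1500, 0.1500, 0.1714]  mean=-0.4033  Neff=8.5363  idx=[4, 5, 6, 8, 8, 9, 10, 10, 11, 11, 12, 12, 12]
step 3: w=[0.0019, 0.0019, 0.0019, 0.0117, 0.0117, 0.0117, 0.0230, 0.0230, 0.0230, 0.0230, 0.2891, 0.2891, 0.2891]  mean=0.3457  Neff=3.9482  idx=[1, 7, 10, 10, 10, 10, 11, 11, 11, 11, 12, 12, 12]

post_mean = 0.3457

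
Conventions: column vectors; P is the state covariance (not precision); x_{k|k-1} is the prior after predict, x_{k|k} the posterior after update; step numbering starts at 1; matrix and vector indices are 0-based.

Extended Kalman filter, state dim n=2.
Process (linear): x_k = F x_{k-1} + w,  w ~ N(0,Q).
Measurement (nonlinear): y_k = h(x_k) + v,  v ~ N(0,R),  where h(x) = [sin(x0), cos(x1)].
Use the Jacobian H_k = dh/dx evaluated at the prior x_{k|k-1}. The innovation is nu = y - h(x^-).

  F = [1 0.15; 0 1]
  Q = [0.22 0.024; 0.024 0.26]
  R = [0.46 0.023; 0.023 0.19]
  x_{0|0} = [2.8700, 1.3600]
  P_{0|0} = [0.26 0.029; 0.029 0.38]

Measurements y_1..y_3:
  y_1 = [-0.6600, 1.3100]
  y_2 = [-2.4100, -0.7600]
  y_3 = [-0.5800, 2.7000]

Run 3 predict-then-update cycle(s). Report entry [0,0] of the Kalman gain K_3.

step 1: x^-=[3.0740, 1.3600]  P^-=[0.4973 0.1100; 0.1100 0.6400]  H_jac=[-0.9977 0.0000; 0.0000 -0.9779]  S=[0.9550 0.1303; 0.1303 0.8020]  K=[-0.5126 -0.0508; -0.0086 -0.7790]  nu=[-0.7275, 1.1008]  x^+=[3.3910, 0.5088]  P^+=[0.2375 0.0219; 0.0219 0.1516]
step 2: x^-=[3.4673, 0.5088]  P^-=[0.4675 0.0687; 0.0687 0.4116]  H_jac=[-0.9474 0.0000; 0.0000 -0.4872]  S=[0.8796 0.0547; 0.0547 0.2877]  K=[-0.5022 -0.0208; -0.0310 -0.6911]  nu=[-2.0900, -1.6333]  x^+=[4.5509, 1.7023]  P^+=[0.2443 0.0318; 0.0318 0.2710]
step 3: x^-=[4.8063, 1.7023]  P^-=[0.4800 0.0965; 0.0965 0.5310]  H_jac=[0.0937 0.0000; 0.0000 -0.9914]  S=[0.4642 0.0140; 0.0140 0.7119]  K=[0.1010 -0.1363; 0.0419 -0.7403]  nu=[0.4156, 2.8311]  x^+=[4.4623, -0.3762]  P^+=[0.4624 0.0238; 0.0238 0.1409]

K[0,0] = 0.1010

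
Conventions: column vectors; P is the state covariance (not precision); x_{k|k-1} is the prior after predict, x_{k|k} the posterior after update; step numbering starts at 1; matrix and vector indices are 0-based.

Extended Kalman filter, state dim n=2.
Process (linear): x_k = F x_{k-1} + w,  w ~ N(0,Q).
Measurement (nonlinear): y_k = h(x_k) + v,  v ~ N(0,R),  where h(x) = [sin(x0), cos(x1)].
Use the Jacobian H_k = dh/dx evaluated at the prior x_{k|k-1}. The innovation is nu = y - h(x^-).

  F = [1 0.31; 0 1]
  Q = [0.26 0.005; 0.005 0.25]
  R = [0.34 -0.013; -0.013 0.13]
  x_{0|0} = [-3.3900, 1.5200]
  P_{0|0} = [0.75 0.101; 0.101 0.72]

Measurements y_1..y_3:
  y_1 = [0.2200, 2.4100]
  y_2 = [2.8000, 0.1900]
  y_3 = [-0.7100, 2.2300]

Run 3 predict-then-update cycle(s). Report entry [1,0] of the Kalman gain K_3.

K[1,0] = 0.0444

step 1: x^-=[-2.9188, 1.5200]  P^-=[1.1418 0.3292; 0.3292 0.9700]  H_jac=[-0.9753 0.0000; 0.0000 -0.9987]  S=[1.4261 0.3076; 0.3076 1.0975]  K=[-0.7624 -0.0859; -0.0369 -0.8723]  nu=[0.4410, 2.3592]  x^+=[-3.4575, -0.5543]  P^+=[0.2646 0.0013; 0.0013 0.1131]
step 2: x^-=[-3.6294, -0.5543]  P^-=[0.5363 0.0413; 0.0413 0.3631]  H_jac=[-0.8834 0.0000; 0.0000 0.5264]  S=[0.7585 -0.0322; -0.0322 0.2306]  K=[-0.6243 0.0071; -0.0130 0.8270]  nu=[2.3313, -0.6603]  x^+=[-5.0895, -1.1306]  P^+=[0.2404 0.0172; 0.0172 0.2046]
step 3: x^-=[-5.4399, -1.1306]  P^-=[0.5307 0.0856; 0.0856 0.4546]  H_jac=[0.6650 0.0000; 0.0000 0.9047]  S=[0.5747 0.0385; 0.0385 0.5020]  K=[0.6069 0.1077; 0.0444 0.8157]  nu=[-1.4568, 1.8039]  x^+=[-6.1298, 0.2762]  P^+=[0.3082 0.0068; 0.0068 0.1166]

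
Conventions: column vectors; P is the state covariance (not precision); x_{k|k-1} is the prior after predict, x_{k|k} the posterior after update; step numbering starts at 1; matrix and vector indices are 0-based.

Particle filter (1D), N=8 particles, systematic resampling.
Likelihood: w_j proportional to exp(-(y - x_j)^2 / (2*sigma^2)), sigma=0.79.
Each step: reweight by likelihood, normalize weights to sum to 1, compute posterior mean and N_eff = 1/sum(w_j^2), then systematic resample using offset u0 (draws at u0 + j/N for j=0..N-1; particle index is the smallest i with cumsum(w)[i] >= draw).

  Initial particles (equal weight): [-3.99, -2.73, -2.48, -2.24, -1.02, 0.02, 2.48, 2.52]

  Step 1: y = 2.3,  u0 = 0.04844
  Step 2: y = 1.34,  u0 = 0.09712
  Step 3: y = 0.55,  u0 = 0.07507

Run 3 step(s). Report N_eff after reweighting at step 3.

step 1: w=[0.0000, 0.0000, 0.0000, 0.0000, 0.0001, 0.0080, 0.4992, 0.4928]  mean=2.4799  Neff=2.0322  idx=[6, 6, 6, 6, 7, 7, 7, 7]
step 2: w=[0.1296, 0.1296, 0.1296, 0.1296, 0.1204, 0.1204, 0.1204, 0.1204]  mean=2.4993  Neff=7.9890  idx=[0, 1, 2, 3, 4, 5, 6, 7]
step 3: w=[0.1328, 0.1328, 0.1328, 0.1328, 0.1172, 0.1172, 0.1172, 0.1172]  mean=2.4988  Neff=7.9690  idx=[0, 1, 2, 3, 4, 5, 6, 7]

N_eff = 7.9690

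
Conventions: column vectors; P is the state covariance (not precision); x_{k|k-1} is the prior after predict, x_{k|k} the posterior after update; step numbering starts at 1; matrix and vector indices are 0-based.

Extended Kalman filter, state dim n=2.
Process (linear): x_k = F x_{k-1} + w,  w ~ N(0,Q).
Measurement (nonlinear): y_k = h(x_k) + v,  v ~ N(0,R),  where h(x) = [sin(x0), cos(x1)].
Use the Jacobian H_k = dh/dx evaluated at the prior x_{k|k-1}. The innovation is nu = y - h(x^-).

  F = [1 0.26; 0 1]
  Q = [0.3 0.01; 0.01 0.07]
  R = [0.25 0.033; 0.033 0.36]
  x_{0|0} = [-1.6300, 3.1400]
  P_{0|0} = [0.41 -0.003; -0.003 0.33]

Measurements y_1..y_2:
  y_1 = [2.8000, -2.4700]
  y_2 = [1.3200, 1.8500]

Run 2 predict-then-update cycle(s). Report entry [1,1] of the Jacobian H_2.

step 1: x^-=[-0.8136, 3.1400]  P^-=[0.7307 0.0928; 0.0928 0.4000]  H_jac=[0.6869 0.0000; 0.0000 -0.0016]  S=[0.5948 0.0329; 0.0329 0.3600]  K=[0.8482 -0.0779; 0.1078 -0.0116]  nu=[3.5268, -1.4700]  x^+=[2.2924, 3.5373]  P^+=[0.3050 0.0387; 0.0387 0.3931]
step 2: x^-=[3.2121, 3.5373]  P^-=[0.6517 0.1509; 0.1509 0.4631]  H_jac=[-0.9975 0.0000; 0.0000 0.3855]  S=[0.8984 -0.0250; -0.0250 0.4288]  K=[-0.7209 0.0936; -0.1562 0.4072]  nu=[1.3905, 2.7727]  x^+=[2.4692, 4.4492]  P^+=[0.1776 0.0257; 0.0257 0.3669]

H_jac[1,1] = 0.3855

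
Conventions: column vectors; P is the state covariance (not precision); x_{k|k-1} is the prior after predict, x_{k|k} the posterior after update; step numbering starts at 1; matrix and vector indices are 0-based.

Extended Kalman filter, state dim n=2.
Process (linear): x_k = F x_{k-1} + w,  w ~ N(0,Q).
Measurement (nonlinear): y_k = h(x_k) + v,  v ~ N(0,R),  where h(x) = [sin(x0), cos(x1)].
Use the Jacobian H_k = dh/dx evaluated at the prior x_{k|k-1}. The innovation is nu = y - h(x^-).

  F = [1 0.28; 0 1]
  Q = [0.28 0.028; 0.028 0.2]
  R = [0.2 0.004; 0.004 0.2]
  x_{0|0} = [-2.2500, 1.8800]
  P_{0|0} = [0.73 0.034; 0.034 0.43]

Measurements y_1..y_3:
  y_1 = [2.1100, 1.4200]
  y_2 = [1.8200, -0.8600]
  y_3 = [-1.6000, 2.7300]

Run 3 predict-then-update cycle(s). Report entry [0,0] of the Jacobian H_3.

step 1: x^-=[-1.7236, 1.8800]  P^-=[1.0628 0.1824; 0.1824 0.6300]  H_jac=[-0.1522 0.0000; 0.0000 -0.9526]  S=[0.2246 0.0304; 0.0304 0.7717]  K=[-0.6933 -0.1978; -0.0183 -0.7770]  nu=[3.0983, 1.7243]  x^+=[-4.2129, 0.4836]  P^+=[0.9162 0.0444; 0.0444 0.1632]
step 2: x^-=[-4.0775, 0.4836]  P^-=[1.2339 0.1181; 0.1181 0.3632]  H_jac=[-0.5931 0.0000; 0.0000 -0.4650]  S=[0.6341 0.0366; 0.0366 0.2785]  K=[-1.1516 -0.0460; -0.0761 -0.5963]  nu=[1.0149, -1.7453]  x^+=[-5.1659, 1.4472]  P^+=[0.3886 0.0297; 0.0297 0.2572]
step 3: x^-=[-4.7607, 1.4472]  P^-=[0.7054 0.1297; 0.1297 0.4572]  H_jac=[0.0483 0.0000; 0.0000 -0.9924]  S=[0.2016 -0.0022; -0.0022 0.6502]  K=[0.1668 -0.1974; 0.0234 -0.6977]  nu=[-2.5988, 2.6067]  x^+=[-5.7086, -0.4322]  P^+=[0.6743 0.0391; 0.0391 0.1405]

H_jac[0,0] = 0.0483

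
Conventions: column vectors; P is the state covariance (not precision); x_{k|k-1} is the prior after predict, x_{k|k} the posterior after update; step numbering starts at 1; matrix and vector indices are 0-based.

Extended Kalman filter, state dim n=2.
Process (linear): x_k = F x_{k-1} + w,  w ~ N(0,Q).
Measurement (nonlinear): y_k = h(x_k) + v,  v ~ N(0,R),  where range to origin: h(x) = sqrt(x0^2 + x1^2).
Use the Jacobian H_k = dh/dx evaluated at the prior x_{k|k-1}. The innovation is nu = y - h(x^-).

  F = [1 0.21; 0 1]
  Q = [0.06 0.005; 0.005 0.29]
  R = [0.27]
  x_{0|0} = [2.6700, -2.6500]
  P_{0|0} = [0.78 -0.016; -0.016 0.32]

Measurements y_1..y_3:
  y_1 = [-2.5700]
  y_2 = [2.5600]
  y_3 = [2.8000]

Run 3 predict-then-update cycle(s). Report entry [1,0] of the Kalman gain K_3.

step 1: x^-=[2.1135, -2.6500]  P^-=[0.8474 0.0562; 0.0562 0.6100]  H_jac=[0.6235 -0.7818]  S=[0.9175]  K=[0.5280; -0.4816]  nu=[-5.9596]  x^+=[-1.0331, 0.2201]  P^+=[0.5916 0.2895; 0.2895 0.3972]
step 2: x^-=[-0.9869, 0.2201]  P^-=[0.7907 0.3779; 0.3779 0.6872]  H_jac=[-0.9760 0.2176]  S=[0.8953]  K=[-0.7702; -0.2449]  nu=[1.5489]  x^+=[-2.1798, -0.1593]  P^+=[0.2597 0.2090; 0.2090 0.6335]
step 3: x^-=[-2.2133, -0.1593]  P^-=[0.4354 0.3471; 0.3471 0.9235]  H_jac=[-0.9974 -0.0718]  S=[0.7576]  K=[-0.6061; -0.5444]  nu=[0.5810]  x^+=[-2.5654, -0.4756]  P^+=[0.1571 0.0971; 0.0971 0.6989]

K[1,0] = -0.5444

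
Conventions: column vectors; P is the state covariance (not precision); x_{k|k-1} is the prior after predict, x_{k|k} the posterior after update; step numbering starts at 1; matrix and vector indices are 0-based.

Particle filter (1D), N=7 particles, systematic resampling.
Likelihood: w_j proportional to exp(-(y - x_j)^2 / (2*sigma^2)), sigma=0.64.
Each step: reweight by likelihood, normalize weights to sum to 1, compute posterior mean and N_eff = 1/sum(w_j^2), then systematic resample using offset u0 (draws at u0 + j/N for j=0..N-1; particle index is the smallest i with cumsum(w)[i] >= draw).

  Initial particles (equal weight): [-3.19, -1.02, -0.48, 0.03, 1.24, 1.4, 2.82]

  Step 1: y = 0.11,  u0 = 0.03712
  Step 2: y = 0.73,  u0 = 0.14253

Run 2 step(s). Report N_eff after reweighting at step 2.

step 1: w=[0.0000, 0.0957, 0.2974, 0.4514, 0.0957, 0.0597, 0.0001]  mean=-0.0245  Neff=3.1836  idx=[1, 2, 2, 3, 3, 3, 4]
step 2: w=[0.0087, 0.0612, 0.0612, 0.2010, 0.2010, 0.2010, 0.2661]  mean=0.2804  Neff=5.0125  idx=[3, 3, 4, 5, 5, 6, 6]

N_eff = 5.0125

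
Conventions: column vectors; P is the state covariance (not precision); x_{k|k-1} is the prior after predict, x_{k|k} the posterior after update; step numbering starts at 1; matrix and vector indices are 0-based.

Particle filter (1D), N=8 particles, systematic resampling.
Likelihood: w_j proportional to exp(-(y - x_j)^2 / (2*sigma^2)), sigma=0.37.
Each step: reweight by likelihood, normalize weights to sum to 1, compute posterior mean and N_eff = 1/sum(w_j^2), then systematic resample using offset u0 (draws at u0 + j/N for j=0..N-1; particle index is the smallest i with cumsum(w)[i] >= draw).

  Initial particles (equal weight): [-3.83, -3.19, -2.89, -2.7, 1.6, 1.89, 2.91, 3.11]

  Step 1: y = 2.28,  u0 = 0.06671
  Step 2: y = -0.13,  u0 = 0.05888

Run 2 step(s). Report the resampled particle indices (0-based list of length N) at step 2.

step 1: w=[0.0000, 0.0000, 0.0000, 0.0000, 0.1720, 0.5343, 0.2185, 0.0752]  mean=2.1548  Neff=2.7142  idx=[4, 5, 5, 5, 5, 5, 6, 7]
step 2: w=[0.9139, 0.0172, 0.0172, 0.0172, 0.0172, 0.0172, 0.0000, 0.0000]  mean=1.6250  Neff=1.1951  idx=[0, 0, 0, 0, 0, 0, 0, 2]

resampled_idx = [0, 0, 0, 0, 0, 0, 0, 2]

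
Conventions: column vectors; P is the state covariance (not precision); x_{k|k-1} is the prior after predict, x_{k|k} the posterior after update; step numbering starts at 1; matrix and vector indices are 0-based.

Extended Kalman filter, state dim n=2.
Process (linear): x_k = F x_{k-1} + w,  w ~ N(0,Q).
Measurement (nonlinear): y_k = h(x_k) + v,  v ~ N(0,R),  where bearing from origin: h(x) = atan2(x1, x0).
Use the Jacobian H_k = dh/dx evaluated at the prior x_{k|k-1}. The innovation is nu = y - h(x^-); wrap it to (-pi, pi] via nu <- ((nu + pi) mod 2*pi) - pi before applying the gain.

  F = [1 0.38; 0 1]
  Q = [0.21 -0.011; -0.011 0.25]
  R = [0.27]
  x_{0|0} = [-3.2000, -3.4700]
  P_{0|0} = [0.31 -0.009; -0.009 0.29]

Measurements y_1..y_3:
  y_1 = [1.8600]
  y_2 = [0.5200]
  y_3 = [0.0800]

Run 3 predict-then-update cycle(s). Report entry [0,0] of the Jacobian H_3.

step 1: x^-=[-4.5186, -3.4700]  P^-=[0.5550 0.0902; 0.0902 0.5400]  H_jac=[0.1069 -0.1392]  S=[0.2841]  K=[0.1646; -0.2306]  nu=[-1.9365]  x^+=[-4.8374, -3.0234]  P^+=[0.5473 0.1010; 0.1010 0.5249]
step 2: x^-=[-5.9863, -3.0234]  P^-=[0.9099 0.2894; 0.2894 0.7749]  H_jac=[0.0672 -0.1331]  S=[0.2827]  K=[0.0801; -0.2960]  nu=[-3.0893]  x^+=[-6.2337, -2.1088]  P^+=[0.9081 0.2961; 0.2961 0.7501]
step 3: x^-=[-7.0351, -2.1088]  P^-=[1.4515 0.5702; 0.5702 1.0001]  H_jac=[0.0391 -0.1304]  S=[0.2834]  K=[-0.0622; -0.3816]  nu=[2.9304]  x^+=[-7.2173, -3.2270]  P^+=[1.4504 0.5635; 0.5635 0.9588]

H_jac[0,0] = 0.0391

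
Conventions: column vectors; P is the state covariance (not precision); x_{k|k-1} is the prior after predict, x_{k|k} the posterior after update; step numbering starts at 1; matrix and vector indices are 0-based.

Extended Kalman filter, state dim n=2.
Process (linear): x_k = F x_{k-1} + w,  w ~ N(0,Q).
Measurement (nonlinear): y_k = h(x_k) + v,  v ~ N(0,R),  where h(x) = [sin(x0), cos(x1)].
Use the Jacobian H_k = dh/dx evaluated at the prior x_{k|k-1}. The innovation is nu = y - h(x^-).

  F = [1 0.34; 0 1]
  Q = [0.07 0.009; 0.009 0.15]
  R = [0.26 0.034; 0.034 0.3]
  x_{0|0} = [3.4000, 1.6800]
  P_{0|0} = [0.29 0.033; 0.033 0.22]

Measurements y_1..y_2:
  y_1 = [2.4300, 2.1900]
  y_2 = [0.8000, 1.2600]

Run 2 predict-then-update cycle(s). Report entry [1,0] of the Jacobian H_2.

step 1: x^-=[3.9712, 1.6800]  P^-=[0.4079 0.1168; 0.1168 0.3700]  H_jac=[-0.6752 0.0000; 0.0000 -0.9940]  S=[0.4459 0.1124; 0.1124 0.6656]  K=[-0.5991 -0.0733; -0.0392 -0.5459]  nu=[3.1677, 2.2990]  x^+=[1.9051, 0.3006]  P^+=[0.2344 0.0426; 0.0426 0.1661]
step 2: x^-=[2.0072, 0.3006]  P^-=[0.3526 0.1081; 0.1081 0.3161]  H_jac=[-0.4227 0.0000; 0.0000 -0.2961]  S=[0.3230 0.0475; 0.0475 0.3277]  K=[-0.4568 -0.0314; -0.1016 -0.2708]  nu=[-0.1063, 0.3048]  x^+=[2.0462, 0.2288]  P^+=[0.2835 0.0843; 0.0843 0.2861]

H_jac[1,0] = 0.0000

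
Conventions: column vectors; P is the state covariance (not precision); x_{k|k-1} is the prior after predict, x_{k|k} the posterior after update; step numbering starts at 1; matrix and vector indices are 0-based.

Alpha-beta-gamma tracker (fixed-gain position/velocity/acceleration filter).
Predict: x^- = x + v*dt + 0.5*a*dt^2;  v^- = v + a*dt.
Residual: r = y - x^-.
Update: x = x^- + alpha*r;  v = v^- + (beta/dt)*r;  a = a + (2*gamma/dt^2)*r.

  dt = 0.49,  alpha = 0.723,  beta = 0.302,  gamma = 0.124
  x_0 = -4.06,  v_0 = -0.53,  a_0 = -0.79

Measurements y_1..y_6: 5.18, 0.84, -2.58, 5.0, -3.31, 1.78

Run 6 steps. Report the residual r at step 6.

step 1: x_pred=-4.4145  r=9.5945  x^+=2.5223  v^+=4.9963  a^+=9.1202
step 2: x_pred=6.0654  r=-5.2254  x^+=2.2874  v^+=6.2446  a^+=3.7229
step 3: x_pred=5.7942  r=-8.3742  x^+=-0.2603  v^+=2.9076  a^+=-4.9268
step 4: x_pred=0.5729  r=4.4271  x^+=3.7737  v^+=3.2220  a^+=-0.3541
step 5: x_pred=5.3100  r=-8.6200  x^+=-0.9223  v^+=-2.2642  a^+=-9.2577
step 6: x_pred=-3.1431  r=4.9231  x^+=0.4163  v^+=-3.7663  a^+=-4.1726

resid = 4.9231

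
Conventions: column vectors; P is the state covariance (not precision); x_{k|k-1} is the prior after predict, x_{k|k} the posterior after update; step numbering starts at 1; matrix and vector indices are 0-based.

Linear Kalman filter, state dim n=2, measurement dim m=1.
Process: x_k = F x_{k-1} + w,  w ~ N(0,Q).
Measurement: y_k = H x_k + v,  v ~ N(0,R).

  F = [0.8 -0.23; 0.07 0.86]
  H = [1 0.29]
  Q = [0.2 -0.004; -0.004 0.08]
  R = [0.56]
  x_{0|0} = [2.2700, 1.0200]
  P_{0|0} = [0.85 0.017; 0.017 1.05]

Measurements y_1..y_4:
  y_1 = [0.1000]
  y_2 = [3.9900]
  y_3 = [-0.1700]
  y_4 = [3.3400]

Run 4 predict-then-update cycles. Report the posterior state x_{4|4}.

x_post = [1.6026, 0.3890]

step 1: x^-=[1.5814, 1.0361]  P^-=[0.7933 -0.1527; -0.1527 0.8628]  S=[1.3373]  K=[0.5601; 0.0729]  nu=[-1.7819]  x^+=[0.5834, 0.9061]  P^+=[0.3738 -0.2073; -0.2073 0.8557]
step 2: x^-=[0.2583, 0.8201]  P^-=[0.5608 -0.2916; -0.2916 0.6897]  S=[1.0096]  K=[0.4717; -0.0907]  nu=[3.4939]  x^+=[1.9062, 0.5032]  P^+=[0.3362 -0.2484; -0.2484 0.6814]
step 3: x^-=[1.4092, 0.5662]  P^-=[0.5426 -0.2869; -0.2869 0.5557]  S=[0.9830]  K=[0.4674; -0.1279]  nu=[-1.7434]  x^+=[0.5944, 0.7891]  P^+=[0.3279 -0.2281; -0.2281 0.5396]
step 4: x^-=[0.2940, 0.7203]  P^-=[0.5223 -0.2456; -0.2456 0.4533]  S=[0.9780]  K=[0.4613; -0.1168]  nu=[2.8371]  x^+=[1.6026, 0.3890]  P^+=[0.3143 -0.1930; -0.1930 0.4399]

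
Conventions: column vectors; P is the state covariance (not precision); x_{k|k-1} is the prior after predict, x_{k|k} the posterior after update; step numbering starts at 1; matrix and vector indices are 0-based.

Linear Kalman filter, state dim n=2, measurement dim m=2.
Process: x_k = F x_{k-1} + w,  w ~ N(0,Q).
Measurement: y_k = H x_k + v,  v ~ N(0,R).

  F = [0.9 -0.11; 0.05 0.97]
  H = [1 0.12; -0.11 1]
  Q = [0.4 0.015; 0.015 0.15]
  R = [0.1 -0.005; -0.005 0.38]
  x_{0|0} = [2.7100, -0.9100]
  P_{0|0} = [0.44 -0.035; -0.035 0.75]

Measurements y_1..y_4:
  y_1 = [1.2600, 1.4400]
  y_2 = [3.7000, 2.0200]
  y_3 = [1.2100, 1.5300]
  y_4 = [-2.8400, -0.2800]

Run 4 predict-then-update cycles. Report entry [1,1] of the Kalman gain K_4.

step 1: x^-=[2.5391, -0.7472]  P^-=[0.7724 -0.0756; -0.0756 0.8534]  S=[0.8666 -0.0621; -0.0621 1.2594]  K=[0.8748 -0.0843; 0.0803 0.6882]  nu=[-1.1894, 2.4665]  x^+=[1.2906, 0.8547]  P^+=[0.0911 -0.0264; -0.0264 0.2582]
step 2: x^-=[1.0675, 0.8936]  P^-=[0.4821 -0.0314; -0.0314 0.3906]  S=[0.5802 -0.0421; -0.0421 0.7833]  K=[0.8198 -0.0637; 0.0635 0.5065]  nu=[2.5253, 1.2438]  x^+=[3.0586, 1.6839]  P^+=[0.0846 -0.0190; -0.0190 0.1901]
step 3: x^-=[2.5675, 1.7863]  P^-=[0.4746 -0.0179; -0.0179 0.3272]  S=[0.5750 -0.0356; -0.0356 0.7169]  K=[0.8181 -0.0572; 0.0657 0.4624]  nu=[-1.5719, 0.0261]  x^+=[1.2801, 1.6950]  P^+=[0.0841 -0.0166; -0.0166 0.1736]
step 4: x^-=[0.9656, 1.7082]  P^-=[0.4735 -0.0141; -0.0141 0.3119]  S=[0.5746 -0.0336; -0.0336 0.7008]  K=[0.8179 -0.0553; 0.0669 0.4505]  nu=[-4.0106, -1.8820]  x^+=[-2.2105, 0.5919]  P^+=[0.0840 -0.0159; -0.0159 0.1691]

K[1,1] = 0.4505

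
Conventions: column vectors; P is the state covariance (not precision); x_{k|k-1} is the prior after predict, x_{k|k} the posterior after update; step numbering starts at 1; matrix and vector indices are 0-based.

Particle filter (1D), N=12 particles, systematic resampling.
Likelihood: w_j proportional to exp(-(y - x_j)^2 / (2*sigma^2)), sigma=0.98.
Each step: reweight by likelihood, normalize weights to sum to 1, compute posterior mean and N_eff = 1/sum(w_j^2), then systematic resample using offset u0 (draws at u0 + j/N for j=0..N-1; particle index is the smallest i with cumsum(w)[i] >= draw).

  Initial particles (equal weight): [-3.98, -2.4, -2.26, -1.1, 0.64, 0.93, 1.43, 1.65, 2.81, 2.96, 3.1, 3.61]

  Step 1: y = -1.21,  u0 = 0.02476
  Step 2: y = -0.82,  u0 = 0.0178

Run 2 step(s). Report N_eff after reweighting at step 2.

step 1: w=[0.0078, 0.2031, 0.2391, 0.4219, 0.0715, 0.0391, 0.0113, 0.0060, 0.0001, 0.0000, 0.0000, 0.0000]  mean=-1.4145  Neff=3.5299  idx=[1, 1, 1, 2, 2, 2, 3, 3, 3, 3, 3, 4]
step 2: w=[0.0391, 0.0391, 0.0391, 0.0488, 0.0488, 0.0488, 0.1378, 0.1378, 0.1378, 0.1378, 0.1378, 0.0473]  mean=-1.3400  Neff=9.1820  idx=[0, 2, 4, 6, 6, 7, 7, 8, 9, 9, 10, 10]

N_eff = 9.1820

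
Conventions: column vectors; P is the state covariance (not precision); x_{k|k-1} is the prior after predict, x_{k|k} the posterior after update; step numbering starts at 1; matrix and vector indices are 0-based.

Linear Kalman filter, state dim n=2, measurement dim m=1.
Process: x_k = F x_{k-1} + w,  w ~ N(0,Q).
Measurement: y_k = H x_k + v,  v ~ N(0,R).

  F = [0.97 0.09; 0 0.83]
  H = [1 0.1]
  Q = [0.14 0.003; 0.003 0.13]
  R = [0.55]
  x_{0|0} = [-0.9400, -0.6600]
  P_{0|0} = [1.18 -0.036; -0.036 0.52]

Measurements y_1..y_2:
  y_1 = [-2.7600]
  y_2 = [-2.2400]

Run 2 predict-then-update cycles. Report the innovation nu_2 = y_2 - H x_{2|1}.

step 1: x^-=[-0.9712, -0.5478]  P^-=[1.2482 0.0129; 0.0129 0.4882]  S=[1.8056]  K=[0.6920; 0.0342]  nu=[-1.7340]  x^+=[-2.1711, -0.6070]  P^+=[0.3836 -0.0298; -0.0298 0.4861]
step 2: x^-=[-2.1606, -0.5038]  P^-=[0.4996 0.0153; 0.0153 0.4649]  S=[1.0573]  K=[0.4740; 0.0584]  nu=[-0.0290]  x^+=[-2.1744, -0.5055]  P^+=[0.2621 -0.0140; -0.0140 0.4613]

innov = [-0.0290]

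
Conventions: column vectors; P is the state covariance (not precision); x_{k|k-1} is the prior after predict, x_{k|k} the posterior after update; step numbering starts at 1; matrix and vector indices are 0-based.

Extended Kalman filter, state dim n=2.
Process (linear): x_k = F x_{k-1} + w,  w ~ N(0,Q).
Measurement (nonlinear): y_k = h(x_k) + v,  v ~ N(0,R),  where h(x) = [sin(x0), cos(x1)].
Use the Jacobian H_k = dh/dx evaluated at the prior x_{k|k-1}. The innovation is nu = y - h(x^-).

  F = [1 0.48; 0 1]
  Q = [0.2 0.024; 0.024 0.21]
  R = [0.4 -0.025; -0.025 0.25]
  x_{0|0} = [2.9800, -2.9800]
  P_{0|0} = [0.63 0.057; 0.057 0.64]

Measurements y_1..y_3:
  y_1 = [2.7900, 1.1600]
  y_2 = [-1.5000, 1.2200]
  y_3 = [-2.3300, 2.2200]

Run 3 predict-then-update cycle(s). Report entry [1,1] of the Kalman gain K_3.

K[1,1] = 0.6166

step 1: x^-=[1.5496, -2.9800]  P^-=[1.0322 0.3882; 0.3882 0.8500]  H_jac=[0.0212 0.0000; 0.0000 0.1609]  S=[0.4005 -0.0237; -0.0237 0.2720]  K=[0.0686 0.2356; 0.0505 0.5072]  nu=[1.7902, 2.1470]  x^+=[2.1781, -1.8006]  P^+=[1.0160 0.3554; 0.3554 0.7802]
step 2: x^-=[1.3138, -1.8006]  P^-=[1.7369 0.7539; 0.7539 0.9902]  H_jac=[0.2542 0.0000; 0.0000 0.9737]  S=[0.5122 0.1616; 0.1616 1.1888]  K=[0.6970 0.5228; 0.1236 0.7942]  nu=[-2.4672, 1.4478]  x^+=[0.3512, -0.9555]  P^+=[1.0455 0.1163; 0.1163 0.2008]
step 3: x^-=[-0.1075, -0.9555]  P^-=[1.4034 0.2367; 0.2367 0.4108]  H_jac=[0.9942 0.0000; 0.0000 0.8166]  S=[1.7873 0.1672; 0.1672 0.5239]  K=[0.7691 0.1235; 0.0740 0.6166]  nu=[-2.2227, 1.6428]  x^+=[-1.6142, -0.1070]  P^+=[0.3063 0.0143; 0.0143 0.1865]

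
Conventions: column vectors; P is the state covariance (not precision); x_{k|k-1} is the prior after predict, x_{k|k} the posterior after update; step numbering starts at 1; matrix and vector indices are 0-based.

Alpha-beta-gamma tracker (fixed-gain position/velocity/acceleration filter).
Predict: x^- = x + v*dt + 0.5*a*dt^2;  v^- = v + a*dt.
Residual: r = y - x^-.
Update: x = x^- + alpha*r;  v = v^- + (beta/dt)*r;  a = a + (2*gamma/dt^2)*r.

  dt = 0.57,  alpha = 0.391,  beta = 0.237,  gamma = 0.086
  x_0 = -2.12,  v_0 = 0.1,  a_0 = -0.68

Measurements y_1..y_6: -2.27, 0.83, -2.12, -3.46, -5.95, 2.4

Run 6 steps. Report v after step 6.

step 1: x_pred=-2.1735  r=-0.0965  x^+=-2.2112  v^+=-0.3277  a^+=-0.7311
step 2: x_pred=-2.5168  r=3.3468  x^+=-1.2082  v^+=0.6471  a^+=1.0407
step 3: x_pred=-0.6703  r=-1.4497  x^+=-1.2371  v^+=0.6375  a^+=0.2732
step 4: x_pred=-0.8294  r=-2.6306  x^+=-1.8579  v^+=-0.3006  a^+=-1.1194
step 5: x_pred=-2.2111  r=-3.7389  x^+=-3.6730  v^+=-2.4932  a^+=-3.0988
step 6: x_pred=-5.5976  r=7.9976  x^+=-2.4705  v^+=-0.9342  a^+=1.1351

v_post = -0.9342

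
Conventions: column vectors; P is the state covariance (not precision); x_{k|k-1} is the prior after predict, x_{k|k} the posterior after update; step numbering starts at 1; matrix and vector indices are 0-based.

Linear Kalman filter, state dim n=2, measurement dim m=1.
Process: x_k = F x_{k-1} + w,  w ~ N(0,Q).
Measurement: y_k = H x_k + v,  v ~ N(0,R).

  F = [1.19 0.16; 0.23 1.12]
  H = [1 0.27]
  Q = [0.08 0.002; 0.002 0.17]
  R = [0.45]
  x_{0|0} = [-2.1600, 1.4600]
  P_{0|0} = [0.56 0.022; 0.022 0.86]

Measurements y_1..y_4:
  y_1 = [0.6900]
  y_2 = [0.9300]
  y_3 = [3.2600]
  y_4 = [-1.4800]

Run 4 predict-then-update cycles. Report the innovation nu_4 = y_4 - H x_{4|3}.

innov = [-4.9483]

step 1: x^-=[-2.3368, 1.1384]  P^-=[0.9034 0.3395; 0.3395 1.2897]  S=[1.6308]  K=[0.6102; 0.4217]  nu=[2.7194]  x^+=[-0.6774, 2.2853]  P^+=[0.2962 -0.0801; -0.0801 0.9997]
step 2: x^-=[-0.4405, 2.4037]  P^-=[0.4946 0.1525; 0.1525 1.3984]  S=[1.1288]  K=[0.4746; 0.4695]  nu=[0.7215]  x^+=[-0.0981, 2.7425]  P^+=[0.2403 -0.0991; -0.0991 1.1495]
step 3: x^-=[0.3221, 3.0490]  P^-=[0.4120 0.1381; 0.1381 1.5736]  S=[1.0513]  K=[0.4274; 0.5355]  nu=[2.1147]  x^+=[1.2258, 4.1814]  P^+=[0.2200 -0.1025; -0.1025 1.2722]
step 4: x^-=[2.1278, 4.9651]  P^-=[0.3851 0.1498; 0.1498 1.7246]  S=[1.0417]  K=[0.4085; 0.5908]  nu=[-4.9483]  x^+=[0.1064, 2.0416]  P^+=[0.2113 -0.1016; -0.1016 1.3610]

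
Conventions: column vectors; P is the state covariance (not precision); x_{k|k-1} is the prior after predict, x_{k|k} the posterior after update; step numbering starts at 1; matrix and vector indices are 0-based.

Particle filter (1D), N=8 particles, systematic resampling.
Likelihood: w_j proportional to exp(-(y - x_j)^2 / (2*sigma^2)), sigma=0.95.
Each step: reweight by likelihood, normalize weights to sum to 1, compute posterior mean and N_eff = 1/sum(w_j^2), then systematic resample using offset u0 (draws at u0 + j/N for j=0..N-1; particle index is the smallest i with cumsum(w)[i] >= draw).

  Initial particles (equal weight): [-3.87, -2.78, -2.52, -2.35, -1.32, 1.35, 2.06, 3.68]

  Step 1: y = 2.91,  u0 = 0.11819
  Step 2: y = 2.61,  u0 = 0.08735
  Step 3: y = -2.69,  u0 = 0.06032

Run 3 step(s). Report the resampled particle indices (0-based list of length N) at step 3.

step 1: w=[0.0000, 0.0000, 0.0000, 0.0000, 0.0000, 0.1574, 0.4062, 0.4364]  mean=2.6551  Neff=2.6302  idx=[5, 6, 6, 6, 7, 7, 7, 7]
step 2: w=[0.0818, 0.1667, 0.1667, 0.1667, 0.1045, 0.1045, 0.1045, 0.1045]  mean=2.6793  Neff=7.4762  idx=[1, 1, 2, 3, 4, 5, 6, 7]
step 3: w=[0.2500, 0.2500, 0.2500, 0.2500, 0.0000, 0.0000, 0.0000, 0.0000]  mean=2.0601  Neff=4.0004  idx=[0, 0, 1, 1, 2, 2, 3, 3]

resampled_idx = [0, 0, 1, 1, 2, 2, 3, 3]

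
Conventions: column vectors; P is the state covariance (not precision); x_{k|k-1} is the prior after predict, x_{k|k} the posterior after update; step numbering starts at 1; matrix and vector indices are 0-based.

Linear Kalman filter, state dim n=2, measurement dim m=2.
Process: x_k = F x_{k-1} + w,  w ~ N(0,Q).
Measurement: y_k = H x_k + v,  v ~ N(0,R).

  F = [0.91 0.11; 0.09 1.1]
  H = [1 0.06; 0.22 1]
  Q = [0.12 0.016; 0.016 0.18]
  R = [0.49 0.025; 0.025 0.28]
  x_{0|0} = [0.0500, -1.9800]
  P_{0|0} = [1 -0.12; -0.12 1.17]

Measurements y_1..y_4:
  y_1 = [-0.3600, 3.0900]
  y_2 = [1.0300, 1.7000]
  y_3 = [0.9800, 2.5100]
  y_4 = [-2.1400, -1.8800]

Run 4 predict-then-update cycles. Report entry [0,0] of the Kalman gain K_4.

step 1: x^-=[-0.1723, -2.1735]  P^-=[0.9382 0.1182; 0.1182 1.5800]  S=[1.4481 0.4459; 0.4459 1.9574]  K=[0.6471 0.0184; -0.1136 0.8463]  nu=[-0.0573, 5.3014]  x^+=[-0.1119, 2.3198]  P^+=[0.3205 -0.0492; -0.0492 0.2450]
step 2: x^-=[0.1534, 2.5418]  P^-=[0.3785 0.0222; 0.0222 0.4693]  S=[0.8729 0.1589; 0.1589 0.7773]  K=[0.4264 0.0485; -0.0554 0.6213]  nu=[0.7241, -0.8755]  x^+=[0.4196, 1.9577]  P^+=[0.2115 -0.0223; -0.0223 0.1775]
step 3: x^-=[0.5972, 2.1912]  P^-=[0.2928 0.0323; 0.0323 0.3920]  S=[0.7881 0.1456; 0.1456 0.7004]  K=[0.3624 0.0627; -0.0359 0.5773]  nu=[0.2513, 0.1874]  x^+=[0.7000, 2.2904]  P^+=[0.1799 -0.0130; -0.0130 0.1636]
step 4: x^-=[0.8890, 2.5824]  P^-=[0.2684 0.0374; 0.0374 0.3769]  S=[0.7642 0.1446; 0.1446 0.6863]  K=[0.3411 0.0687; -0.0287 0.5672]  nu=[-3.1839, -4.6580]  x^+=[-0.5171, 0.0321]  P^+=[0.1694 -0.0095; -0.0095 0.1602]

K[0,0] = 0.3411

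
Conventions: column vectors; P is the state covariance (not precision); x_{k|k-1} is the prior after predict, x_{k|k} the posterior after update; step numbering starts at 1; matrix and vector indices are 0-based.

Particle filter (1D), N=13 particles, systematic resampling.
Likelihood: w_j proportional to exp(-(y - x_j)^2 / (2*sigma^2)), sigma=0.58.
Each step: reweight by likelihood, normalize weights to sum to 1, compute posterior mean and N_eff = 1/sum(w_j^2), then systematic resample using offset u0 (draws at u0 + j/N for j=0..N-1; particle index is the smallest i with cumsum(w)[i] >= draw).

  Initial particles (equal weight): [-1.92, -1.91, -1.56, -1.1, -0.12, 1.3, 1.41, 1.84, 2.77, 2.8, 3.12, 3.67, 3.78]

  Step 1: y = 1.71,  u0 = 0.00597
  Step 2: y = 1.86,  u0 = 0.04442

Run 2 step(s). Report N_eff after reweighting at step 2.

step 1: w=[0.0000, 0.0000, 0.0000, 0.0000, 0.0023, 0.2552, 0.2866, 0.3195, 0.0617, 0.0560, 0.0171, 0.0011, 0.0006]  mean=1.7106  Neff=3.8971  idx=[5, 5, 5, 5, 6, 6, 6, 7, 7, 7, 7, 7, 9]
step 2: w=[0.0628, 0.0628, 0.0628, 0.0628, 0.0740, 0.0740, 0.0740, 0.1000, 0.1000, 0.1000, 0.1000, 0.1000, 0.0269]  mean=1.6347  Neff=12.0613  idx=[0, 1, 3, 4, 5, 6, 7, 8, 8, 9, 10, 11, 11]

N_eff = 12.0613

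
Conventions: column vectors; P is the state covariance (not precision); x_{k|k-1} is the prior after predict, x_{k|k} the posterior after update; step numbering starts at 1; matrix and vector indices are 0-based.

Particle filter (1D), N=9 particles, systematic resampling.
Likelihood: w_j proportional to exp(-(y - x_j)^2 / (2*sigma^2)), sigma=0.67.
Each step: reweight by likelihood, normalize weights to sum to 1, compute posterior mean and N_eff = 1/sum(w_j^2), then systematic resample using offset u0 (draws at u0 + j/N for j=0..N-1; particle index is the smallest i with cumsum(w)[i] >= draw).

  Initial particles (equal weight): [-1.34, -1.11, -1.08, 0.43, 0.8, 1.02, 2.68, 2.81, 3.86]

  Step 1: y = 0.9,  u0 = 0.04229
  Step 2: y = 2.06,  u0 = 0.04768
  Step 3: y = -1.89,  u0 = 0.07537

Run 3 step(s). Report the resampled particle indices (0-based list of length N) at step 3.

step 1: w=[0.0013, 0.0039, 0.0045, 0.2764, 0.3496, 0.3479, 0.0104, 0.0061, 0.0000]  mean=0.7873  Neff=3.1273  idx=[3, 3, 3, 4, 4, 4, 5, 5, 5]
step 2: w=[0.0331, 0.0331, 0.0331, 0.1089, 0.1089, 0.1089, 0.1913, 0.1913, 0.1913]  mean=0.8895  Neff=6.7253  idx=[1, 3, 4, 5, 6, 6, 7, 8, 8]
step 3: w=[0.6488, 0.0823, 0.0823, 0.0823, 0.0209, 0.0209, 0.0209, 0.0209, 0.0209]  mean=0.5829  Neff=2.2553  idx=[0, 0, 0, 0, 0, 0, 2, 3, 7]

resampled_idx = [0, 0, 0, 0, 0, 0, 2, 3, 7]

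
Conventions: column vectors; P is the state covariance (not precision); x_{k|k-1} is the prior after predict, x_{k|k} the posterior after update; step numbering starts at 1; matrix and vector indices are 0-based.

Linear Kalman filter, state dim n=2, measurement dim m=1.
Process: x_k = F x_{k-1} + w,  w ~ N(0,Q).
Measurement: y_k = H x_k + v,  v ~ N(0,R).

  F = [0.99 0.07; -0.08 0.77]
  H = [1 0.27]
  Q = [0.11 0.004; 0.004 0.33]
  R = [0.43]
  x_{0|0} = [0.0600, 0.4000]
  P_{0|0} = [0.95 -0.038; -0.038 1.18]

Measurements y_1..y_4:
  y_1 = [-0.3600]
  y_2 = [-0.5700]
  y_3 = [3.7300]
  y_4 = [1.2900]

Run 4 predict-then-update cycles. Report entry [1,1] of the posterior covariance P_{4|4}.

step 1: x^-=[0.0874, 0.3032]  P^-=[1.0416 -0.0364; -0.0364 1.0404]  S=[1.5278]  K=[0.6753; 0.1600]  nu=[-0.5293]  x^+=[-0.2700, 0.2185]  P^+=[0.3448 -0.2015; -0.2015 1.0013]
step 2: x^-=[-0.2520, 0.1898]  P^-=[0.4249 -0.1218; -0.1218 0.9507]  S=[0.8584]  K=[0.4567; 0.1571]  nu=[-0.3692]  x^+=[-0.4207, 0.1318]  P^+=[0.2459 -0.1834; -0.1834 0.9295]
step 3: x^-=[-0.4072, 0.1352]  P^-=[0.3301 -0.1042; -0.1042 0.9053]  S=[0.7699]  K=[0.3923; 0.1822]  nu=[4.1007]  x^+=[1.2014, 0.8822]  P^+=[0.2117 -0.1592; -0.1592 0.8797]
step 4: x^-=[1.2512, 0.5832]  P^-=[0.2997 -0.0858; -0.0858 0.8725]  S=[0.7470]  K=[0.3702; 0.2005]  nu=[-0.1186]  x^+=[1.2072, 0.5594]  P^+=[0.1973 -0.1413; -0.1413 0.8425]

P_post[1,1] = 0.8425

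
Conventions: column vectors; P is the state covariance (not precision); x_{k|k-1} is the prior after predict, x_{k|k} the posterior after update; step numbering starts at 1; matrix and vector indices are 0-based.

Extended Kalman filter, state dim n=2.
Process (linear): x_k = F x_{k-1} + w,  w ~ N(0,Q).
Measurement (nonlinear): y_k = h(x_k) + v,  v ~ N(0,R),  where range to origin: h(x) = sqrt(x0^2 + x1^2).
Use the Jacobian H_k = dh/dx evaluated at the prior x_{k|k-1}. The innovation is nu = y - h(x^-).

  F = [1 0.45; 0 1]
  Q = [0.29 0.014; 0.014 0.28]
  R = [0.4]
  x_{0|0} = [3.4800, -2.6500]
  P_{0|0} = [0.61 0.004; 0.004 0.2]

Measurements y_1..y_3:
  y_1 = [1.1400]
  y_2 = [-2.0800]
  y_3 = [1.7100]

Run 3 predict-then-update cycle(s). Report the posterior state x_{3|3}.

x_post = [1.6796, 0.5342]

step 1: x^-=[2.2875, -2.6500]  P^-=[0.9441 0.1080; 0.1080 0.4800]  H_jac=[0.6534 -0.7570]  S=[0.9713]  K=[0.5510; -0.3014]  nu=[-2.3607]  x^+=[0.9868, -1.9384]  P^+=[0.6493 0.2693; 0.2693 0.3917]
step 2: x^-=[0.1146, -1.9384]  P^-=[1.2610 0.4596; 0.4596 0.6717]  H_jac=[0.0590 -0.9983]  S=[1.0197]  K=[-0.3770; -0.6311]  nu=[-4.0218]  x^+=[1.6307, 0.5996]  P^+=[1.1160 0.2170; 0.2170 0.2657]
step 3: x^-=[1.9005, 0.5996]  P^-=[1.6552 0.3506; 0.3506 0.5457]  H_jac=[0.9537 0.3009]  S=[2.1559]  K=[0.7811; 0.2312]  nu=[-0.2829]  x^+=[1.6796, 0.5342]  P^+=[0.3399 -0.0388; -0.0388 0.4304]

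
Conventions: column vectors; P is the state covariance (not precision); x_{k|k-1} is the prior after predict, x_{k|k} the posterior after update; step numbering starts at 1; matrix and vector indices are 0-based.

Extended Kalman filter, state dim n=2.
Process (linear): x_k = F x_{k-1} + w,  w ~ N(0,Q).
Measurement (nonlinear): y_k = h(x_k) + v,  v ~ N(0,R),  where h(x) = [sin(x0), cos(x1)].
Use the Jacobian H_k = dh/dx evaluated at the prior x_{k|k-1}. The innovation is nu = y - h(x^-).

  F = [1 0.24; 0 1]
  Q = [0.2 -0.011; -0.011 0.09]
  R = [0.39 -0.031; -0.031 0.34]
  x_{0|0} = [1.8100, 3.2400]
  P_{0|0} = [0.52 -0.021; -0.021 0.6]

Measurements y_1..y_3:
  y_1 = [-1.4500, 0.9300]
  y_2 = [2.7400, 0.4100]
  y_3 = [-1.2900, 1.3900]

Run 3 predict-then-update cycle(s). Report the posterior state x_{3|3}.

x_post = [5.6031, 5.5011]

step 1: x^-=[2.5876, 3.2400]  P^-=[0.7445 0.1120; 0.1120 0.6900]  H_jac=[-0.8504 0.0000; 0.0000 0.0982]  S=[0.9284 -0.0404; -0.0404 0.3467]  K=[-0.6840 -0.0479; -0.0946 0.1845]  nu=[-1.9761, 1.9252]  x^+=[3.8471, 3.7822]  P^+=[0.3119 0.0501; 0.0501 0.6685]
step 2: x^-=[4.7548, 3.7822]  P^-=[0.5745 0.1995; 0.1995 0.7585]  H_jac=[0.0424 0.0000; 0.0000 0.5976]  S=[0.3910 -0.0259; -0.0259 0.6109]  K=[0.0754 0.1984; 0.0711 0.7450]  nu=[3.7391, 1.2118]  x^+=[5.2773, 4.9507]  P^+=[0.5490 0.1090; 0.1090 0.4202]
step 3: x^-=[6.4655, 4.9507]  P^-=[0.8255 0.1988; 0.1988 0.5102]  H_jac=[0.9834 0.0000; 0.0000 0.9717]  S=[1.1884 0.1590; 0.1590 0.8217]  K=[0.6690 0.1057; 0.0860 0.5866]  nu=[-1.4713, 1.1540]  x^+=[5.6031, 5.5011]  P^+=[0.2620 0.0156; 0.0156 0.2025]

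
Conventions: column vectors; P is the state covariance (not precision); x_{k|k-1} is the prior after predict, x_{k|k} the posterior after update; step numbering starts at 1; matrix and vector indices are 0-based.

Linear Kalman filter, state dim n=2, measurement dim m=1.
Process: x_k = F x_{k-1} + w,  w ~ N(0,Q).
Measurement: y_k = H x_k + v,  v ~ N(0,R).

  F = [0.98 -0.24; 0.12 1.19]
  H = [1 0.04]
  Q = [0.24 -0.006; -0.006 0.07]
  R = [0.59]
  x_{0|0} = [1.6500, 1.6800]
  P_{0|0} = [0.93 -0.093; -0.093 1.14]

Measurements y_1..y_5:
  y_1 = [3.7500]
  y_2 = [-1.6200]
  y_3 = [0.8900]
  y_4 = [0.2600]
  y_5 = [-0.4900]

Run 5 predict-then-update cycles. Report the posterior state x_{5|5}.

x_post = [-0.8691, 4.1469]

step 1: x^-=[1.2138, 2.1972]  P^-=[1.2426 -0.3280; -0.3280 1.6712]  S=[1.8090]  K=[0.6796; -0.1444]  nu=[2.4483]  x^+=[2.8777, 1.8438]  P^+=[0.4070 -0.1505; -0.1505 1.6335]
step 2: x^-=[2.3777, 2.5394]  P^-=[0.7958 -0.5959; -0.5959 2.3461]  S=[1.3419]  K=[0.5753; -0.3741]  nu=[-4.0993]  x^+=[0.0195, 4.0730]  P^+=[0.3517 -0.3071; -0.3071 2.1582]
step 3: x^-=[-0.9584, 4.8492]  P^-=[0.8465 -0.9303; -0.9303 3.0437]  S=[1.3670]  K=[0.5920; -0.5915]  nu=[1.6545]  x^+=[0.0211, 3.8706]  P^+=[0.3674 -0.4516; -0.4516 2.5654]
step 4: x^-=[-0.9083, 4.6086]  P^-=[0.9530 -1.2091; -1.2091 3.5792]  S=[1.4520]  K=[0.6230; -0.7341]  nu=[0.9839]  x^+=[-0.2953, 3.8863]  P^+=[0.3894 -0.5450; -0.5450 2.7967]
step 5: x^-=[-1.2221, 4.5892]  P^-=[1.0314 -1.3788; -1.3788 3.8803]  S=[1.5173]  K=[0.6434; -0.8064]  nu=[0.5485]  x^+=[-0.8691, 4.1469]  P^+=[0.4033 -0.5915; -0.5915 2.8936]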